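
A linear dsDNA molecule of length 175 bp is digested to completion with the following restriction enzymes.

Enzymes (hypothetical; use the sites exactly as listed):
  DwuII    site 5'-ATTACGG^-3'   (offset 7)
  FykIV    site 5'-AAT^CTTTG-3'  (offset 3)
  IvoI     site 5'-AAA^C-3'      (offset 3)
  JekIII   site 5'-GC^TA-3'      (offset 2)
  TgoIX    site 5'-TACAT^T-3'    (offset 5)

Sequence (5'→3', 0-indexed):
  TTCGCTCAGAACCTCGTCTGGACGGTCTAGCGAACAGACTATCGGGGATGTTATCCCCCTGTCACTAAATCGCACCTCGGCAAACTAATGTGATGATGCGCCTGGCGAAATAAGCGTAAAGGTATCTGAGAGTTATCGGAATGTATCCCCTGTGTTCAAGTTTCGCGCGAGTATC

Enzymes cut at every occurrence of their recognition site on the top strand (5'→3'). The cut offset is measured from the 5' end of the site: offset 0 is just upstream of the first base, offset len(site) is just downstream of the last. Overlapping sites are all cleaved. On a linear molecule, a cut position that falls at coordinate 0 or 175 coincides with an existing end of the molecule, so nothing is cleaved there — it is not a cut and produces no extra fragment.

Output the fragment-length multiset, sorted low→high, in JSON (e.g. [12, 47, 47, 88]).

[84,91]

Site scan:
  DwuII (ATTACGG, off=7): no sites
  FykIV (AATCTTTG, off=3): no sites
  IvoI (AAAC, off=3): starts [81] → cuts [84]
  JekIII (GCTA, off=2): no sites
  TgoIX (TACATT, off=5): no sites

Pooled cuts: [84]

Fragments:
  [0,84): 84 bp
  [84,175): 91 bp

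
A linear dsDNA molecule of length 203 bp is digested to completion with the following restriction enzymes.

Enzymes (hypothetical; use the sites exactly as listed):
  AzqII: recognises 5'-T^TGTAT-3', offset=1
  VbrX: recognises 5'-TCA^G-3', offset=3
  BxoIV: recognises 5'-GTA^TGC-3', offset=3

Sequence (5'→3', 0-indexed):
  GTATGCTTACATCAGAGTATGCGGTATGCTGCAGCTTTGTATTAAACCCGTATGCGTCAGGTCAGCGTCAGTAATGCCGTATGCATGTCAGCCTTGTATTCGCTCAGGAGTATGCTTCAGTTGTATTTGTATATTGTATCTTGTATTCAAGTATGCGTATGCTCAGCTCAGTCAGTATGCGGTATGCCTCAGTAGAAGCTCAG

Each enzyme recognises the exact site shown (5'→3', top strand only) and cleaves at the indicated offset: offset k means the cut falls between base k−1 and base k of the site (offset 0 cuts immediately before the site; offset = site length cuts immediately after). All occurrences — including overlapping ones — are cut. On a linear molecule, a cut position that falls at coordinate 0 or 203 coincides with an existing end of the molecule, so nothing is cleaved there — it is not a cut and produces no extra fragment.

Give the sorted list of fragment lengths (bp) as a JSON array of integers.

Per-enzyme occurrences:
  AzqII TTGTAT/1: at [36, 93, 120, 126, 133, 140] ⇒ [37, 94, 121, 127, 134, 141]
  VbrX TCAG/3: at [11, 56, 61, 67, 87, 103, 116, 162, 167, 171, 188, 199] ⇒ [14, 59, 64, 70, 90, 106, 119, 165, 170, 174, 191, 202]
  BxoIV GTATGC/3: at [0, 16, 23, 49, 78, 109, 150, 156, 174, 181] ⇒ [3, 19, 26, 52, 81, 112, 153, 159, 177, 184]

All cut coordinates (distinct, sorted): [3, 14, 19, 26, 37, 52, 59, 64, 70, 81, 90, 94, 106, 112, 119, 121, 127, 134, 141, 153, 159, 165, 170, 174, 177, 184, 191, 202]

Fragments:
  [0,3): 3 bp
  [3,14): 11 bp
  [14,19): 5 bp
  [19,26): 7 bp
  [26,37): 11 bp
  [37,52): 15 bp
  [52,59): 7 bp
  [59,64): 5 bp
  [64,70): 6 bp
  [70,81): 11 bp
  [81,90): 9 bp
  [90,94): 4 bp
  [94,106): 12 bp
  [106,112): 6 bp
  [112,119): 7 bp
  [119,121): 2 bp
  [121,127): 6 bp
  [127,134): 7 bp
  [134,141): 7 bp
  [141,153): 12 bp
  [153,159): 6 bp
  [159,165): 6 bp
  [165,170): 5 bp
  [170,174): 4 bp
  [174,177): 3 bp
  [177,184): 7 bp
  [184,191): 7 bp
  [191,202): 11 bp
  [202,203): 1 bp

[1,2,3,3,4,4,5,5,5,6,6,6,6,6,7,7,7,7,7,7,7,9,11,11,11,11,12,12,15]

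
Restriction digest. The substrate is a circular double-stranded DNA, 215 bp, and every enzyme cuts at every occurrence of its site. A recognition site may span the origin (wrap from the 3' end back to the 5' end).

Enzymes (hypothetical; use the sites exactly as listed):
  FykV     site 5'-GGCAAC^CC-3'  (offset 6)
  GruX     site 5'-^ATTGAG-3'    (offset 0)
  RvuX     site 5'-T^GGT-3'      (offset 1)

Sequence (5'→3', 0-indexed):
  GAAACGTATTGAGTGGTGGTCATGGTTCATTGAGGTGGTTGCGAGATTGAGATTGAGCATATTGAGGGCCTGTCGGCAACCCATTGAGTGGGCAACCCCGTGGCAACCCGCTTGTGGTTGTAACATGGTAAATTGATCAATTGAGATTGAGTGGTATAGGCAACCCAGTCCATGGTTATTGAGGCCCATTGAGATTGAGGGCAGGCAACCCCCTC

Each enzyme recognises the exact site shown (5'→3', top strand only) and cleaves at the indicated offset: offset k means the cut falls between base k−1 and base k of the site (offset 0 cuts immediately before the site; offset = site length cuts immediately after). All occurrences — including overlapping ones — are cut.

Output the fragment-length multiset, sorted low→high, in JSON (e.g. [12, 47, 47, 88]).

Site scan:
  FykV (GGCAACCC, off=6): starts [74, 90, 101, 158, 203] → cuts [80, 96, 107, 164, 209]
  GruX (ATTGAG, off=0): starts [7, 28, 45, 51, 60, 82, 139, 145, 177, 187, 193] → cuts [7, 28, 45, 51, 60, 82, 139, 145, 177, 187, 193]
  RvuX (TGGT, off=1): starts [13, 16, 22, 35, 114, 125, 151, 172] → cuts [14, 17, 23, 36, 115, 126, 152, 173]

All cut coordinates (distinct, sorted): [7, 14, 17, 23, 28, 36, 45, 51, 60, 80, 82, 96, 107, 115, 126, 139, 145, 152, 164, 173, 177, 187, 193, 209]

Fragment lengths:
  7→14: 7 bp
  14→17: 3 bp
  17→23: 6 bp
  23→28: 5 bp
  28→36: 8 bp
  36→45: 9 bp
  45→51: 6 bp
  51→60: 9 bp
  60→80: 20 bp
  80→82: 2 bp
  82→96: 14 bp
  96→107: 11 bp
  107→115: 8 bp
  115→126: 11 bp
  126→139: 13 bp
  139→145: 6 bp
  145→152: 7 bp
  152→164: 12 bp
  164→173: 9 bp
  173→177: 4 bp
  177→187: 10 bp
  187→193: 6 bp
  193→209: 16 bp
  209→7 (wrap): 215-209+7 = 13 bp

[2,3,4,5,6,6,6,6,7,7,8,8,9,9,9,10,11,11,12,13,13,14,16,20]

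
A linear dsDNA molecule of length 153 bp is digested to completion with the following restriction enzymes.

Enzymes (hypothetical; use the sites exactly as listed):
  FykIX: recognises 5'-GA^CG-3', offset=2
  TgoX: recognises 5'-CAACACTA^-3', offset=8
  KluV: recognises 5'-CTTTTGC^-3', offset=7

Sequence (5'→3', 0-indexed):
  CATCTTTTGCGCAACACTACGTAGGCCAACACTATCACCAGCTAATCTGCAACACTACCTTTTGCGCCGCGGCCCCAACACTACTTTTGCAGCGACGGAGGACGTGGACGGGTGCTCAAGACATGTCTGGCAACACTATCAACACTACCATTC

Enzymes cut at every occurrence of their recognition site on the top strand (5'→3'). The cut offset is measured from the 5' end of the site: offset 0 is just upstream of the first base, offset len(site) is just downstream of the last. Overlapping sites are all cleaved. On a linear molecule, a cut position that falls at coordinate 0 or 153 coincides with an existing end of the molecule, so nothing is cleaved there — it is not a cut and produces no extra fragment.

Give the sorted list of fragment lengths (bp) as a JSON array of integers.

[5,6,6,7,7,8,9,9,10,15,18,23,30]

Per-enzyme occurrences:
  FykIX GACG/2: at [93, 100, 106] ⇒ [95, 102, 108]
  TgoX CAACACTA/8: at [11, 26, 49, 75, 130, 139] ⇒ [19, 34, 57, 83, 138, 147]
  KluV CTTTTGC/7: at [3, 58, 83] ⇒ [10, 65, 90]

All cut coordinates (distinct, sorted): [10, 19, 34, 57, 65, 83, 90, 95, 102, 108, 138, 147]

Fragments:
  [0,10): 10 bp
  [10,19): 9 bp
  [19,34): 15 bp
  [34,57): 23 bp
  [57,65): 8 bp
  [65,83): 18 bp
  [83,90): 7 bp
  [90,95): 5 bp
  [95,102): 7 bp
  [102,108): 6 bp
  [108,138): 30 bp
  [138,147): 9 bp
  [147,153): 6 bp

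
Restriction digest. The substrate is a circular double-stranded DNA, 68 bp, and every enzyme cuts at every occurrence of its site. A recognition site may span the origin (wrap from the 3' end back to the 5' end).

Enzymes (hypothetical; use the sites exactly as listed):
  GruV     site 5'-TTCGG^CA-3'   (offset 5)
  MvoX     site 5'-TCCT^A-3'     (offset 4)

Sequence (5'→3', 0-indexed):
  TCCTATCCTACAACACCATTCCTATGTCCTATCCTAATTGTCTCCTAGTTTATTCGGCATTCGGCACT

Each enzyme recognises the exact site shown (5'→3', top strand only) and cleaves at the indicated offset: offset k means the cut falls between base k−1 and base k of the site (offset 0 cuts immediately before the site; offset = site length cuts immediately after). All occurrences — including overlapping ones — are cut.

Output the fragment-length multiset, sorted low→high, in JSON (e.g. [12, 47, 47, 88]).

[5,5,7,7,8,11,11,14]

Site scan:
  GruV (TTCGGCA, off=5): starts [52, 59] → cuts [57, 64]
  MvoX (TCCTA, off=4): starts [0, 5, 19, 26, 31, 42] → cuts [4, 9, 23, 30, 35, 46]

All cut coordinates (distinct, sorted): [4, 9, 23, 30, 35, 46, 57, 64]

Fragments:
  4→9: 5 bp
  9→23: 14 bp
  23→30: 7 bp
  30→35: 5 bp
  35→46: 11 bp
  46→57: 11 bp
  57→64: 7 bp
  64→4 (wrap): 68-64+4 = 8 bp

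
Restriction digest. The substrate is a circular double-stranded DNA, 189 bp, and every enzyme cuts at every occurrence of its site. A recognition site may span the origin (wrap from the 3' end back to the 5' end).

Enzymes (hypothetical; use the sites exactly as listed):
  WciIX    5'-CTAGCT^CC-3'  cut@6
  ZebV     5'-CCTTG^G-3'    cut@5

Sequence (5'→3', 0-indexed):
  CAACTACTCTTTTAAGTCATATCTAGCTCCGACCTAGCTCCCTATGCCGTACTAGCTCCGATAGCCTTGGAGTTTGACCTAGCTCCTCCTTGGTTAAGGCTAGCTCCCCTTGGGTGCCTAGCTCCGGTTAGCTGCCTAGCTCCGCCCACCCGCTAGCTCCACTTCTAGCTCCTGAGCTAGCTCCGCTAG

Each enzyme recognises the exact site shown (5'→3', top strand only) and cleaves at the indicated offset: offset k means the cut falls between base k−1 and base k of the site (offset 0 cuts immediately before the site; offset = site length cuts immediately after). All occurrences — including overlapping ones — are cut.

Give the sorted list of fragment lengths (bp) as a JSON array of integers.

Site scan:
  WciIX CTAGCTCC/6: at [22, 33, 51, 78, 99, 117, 135, 152, 164, 176] ⇒ [28, 39, 57, 84, 105, 123, 141, 158, 170, 182]
  ZebV CCTTGG/5: at [64, 87, 107] ⇒ [69, 92, 112]

Pooled cuts: [28, 39, 57, 69, 84, 92, 105, 112, 123, 141, 158, 170, 182]

Fragment lengths:
  28→39: 11 bp
  39→57: 18 bp
  57→69: 12 bp
  69→84: 15 bp
  84→92: 8 bp
  92→105: 13 bp
  105→112: 7 bp
  112→123: 11 bp
  123→141: 18 bp
  141→158: 17 bp
  158→170: 12 bp
  170→182: 12 bp
  182→28 (wrap): 189-182+28 = 35 bp

[7,8,11,11,12,12,12,13,15,17,18,18,35]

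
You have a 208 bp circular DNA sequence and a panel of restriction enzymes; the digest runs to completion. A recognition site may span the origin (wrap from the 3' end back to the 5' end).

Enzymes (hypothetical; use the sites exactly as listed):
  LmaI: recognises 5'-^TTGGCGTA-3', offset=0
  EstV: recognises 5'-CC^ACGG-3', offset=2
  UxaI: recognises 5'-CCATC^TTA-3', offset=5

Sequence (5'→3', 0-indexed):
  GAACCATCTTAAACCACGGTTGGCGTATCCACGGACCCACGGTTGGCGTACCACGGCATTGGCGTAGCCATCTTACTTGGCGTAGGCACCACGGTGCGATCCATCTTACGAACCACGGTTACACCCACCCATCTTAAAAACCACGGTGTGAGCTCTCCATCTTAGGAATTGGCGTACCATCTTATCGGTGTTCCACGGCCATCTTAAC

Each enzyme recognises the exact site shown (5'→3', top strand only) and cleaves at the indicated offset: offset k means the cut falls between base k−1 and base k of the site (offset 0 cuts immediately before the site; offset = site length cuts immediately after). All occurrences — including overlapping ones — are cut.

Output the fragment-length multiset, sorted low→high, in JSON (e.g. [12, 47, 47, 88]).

Per-enzyme occurrences:
  LmaI TTGGCGTA/0: at [19, 42, 58, 76, 168] ⇒ [19, 42, 58, 76, 168]
  EstV CCACGG/2: at [13, 28, 36, 50, 88, 112, 140, 192] ⇒ [15, 30, 38, 52, 90, 114, 142, 194]
  UxaI CCATCTTA/5: at [3, 67, 100, 128, 156, 176, 198] ⇒ [8, 72, 105, 133, 161, 181, 203]

All cut coordinates (distinct, sorted): [8, 15, 19, 30, 38, 42, 52, 58, 72, 76, 90, 105, 114, 133, 142, 161, 168, 181, 194, 203]

Fragments:
  8→15: 7 bp
  15→19: 4 bp
  19→30: 11 bp
  30→38: 8 bp
  38→42: 4 bp
  42→52: 10 bp
  52→58: 6 bp
  58→72: 14 bp
  72→76: 4 bp
  76→90: 14 bp
  90→105: 15 bp
  105→114: 9 bp
  114→133: 19 bp
  133→142: 9 bp
  142→161: 19 bp
  161→168: 7 bp
  168→181: 13 bp
  181→194: 13 bp
  194→203: 9 bp
  203→8 (wrap): 208-203+8 = 13 bp

[4,4,4,6,7,7,8,9,9,9,10,11,13,13,13,14,14,15,19,19]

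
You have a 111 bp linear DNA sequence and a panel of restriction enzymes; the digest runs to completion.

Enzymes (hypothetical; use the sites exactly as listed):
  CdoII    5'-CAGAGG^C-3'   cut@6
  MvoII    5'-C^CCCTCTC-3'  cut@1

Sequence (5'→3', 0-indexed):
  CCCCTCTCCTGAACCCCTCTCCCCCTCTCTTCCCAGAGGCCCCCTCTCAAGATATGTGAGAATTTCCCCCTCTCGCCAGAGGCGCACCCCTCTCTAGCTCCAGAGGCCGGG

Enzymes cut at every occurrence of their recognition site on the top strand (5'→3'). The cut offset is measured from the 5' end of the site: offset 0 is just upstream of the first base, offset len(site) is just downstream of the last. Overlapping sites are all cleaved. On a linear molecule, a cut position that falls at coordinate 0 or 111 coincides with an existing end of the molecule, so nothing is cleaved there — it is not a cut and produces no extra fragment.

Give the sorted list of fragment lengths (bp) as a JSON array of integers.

[1,2,5,5,8,13,15,17,19,26]

Scan for sites:
  CdoII (CAGAGGC, off=6): starts [33, 76, 100] → cuts [39, 82, 106]
  MvoII (CCCCTCTC, off=1): starts [0, 13, 21, 40, 66, 86] → cuts [1, 14, 22, 41, 67, 87]

Pooled cuts: [1, 14, 22, 39, 41, 67, 82, 87, 106]

Fragments:
  [0,1): 1 bp
  [1,14): 13 bp
  [14,22): 8 bp
  [22,39): 17 bp
  [39,41): 2 bp
  [41,67): 26 bp
  [67,82): 15 bp
  [82,87): 5 bp
  [87,106): 19 bp
  [106,111): 5 bp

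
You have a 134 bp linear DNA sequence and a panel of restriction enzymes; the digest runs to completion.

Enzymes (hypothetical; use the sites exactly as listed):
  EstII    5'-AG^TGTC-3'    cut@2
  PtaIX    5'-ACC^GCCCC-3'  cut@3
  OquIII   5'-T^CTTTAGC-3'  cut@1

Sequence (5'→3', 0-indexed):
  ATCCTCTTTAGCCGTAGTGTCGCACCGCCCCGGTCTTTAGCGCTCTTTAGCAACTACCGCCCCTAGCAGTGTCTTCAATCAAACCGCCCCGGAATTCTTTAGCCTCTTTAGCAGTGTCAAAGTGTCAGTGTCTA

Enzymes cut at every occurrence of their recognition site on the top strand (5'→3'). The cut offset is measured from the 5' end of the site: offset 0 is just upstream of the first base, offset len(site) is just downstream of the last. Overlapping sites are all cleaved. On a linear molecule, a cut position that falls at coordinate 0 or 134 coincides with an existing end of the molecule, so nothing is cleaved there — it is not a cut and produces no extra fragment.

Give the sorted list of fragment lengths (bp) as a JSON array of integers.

[5,6,6,8,8,9,9,9,10,11,11,12,14,16]

Scan for sites:
  EstII AGTGTC/2: at [15, 67, 112, 120, 126] ⇒ [17, 69, 114, 122, 128]
  PtaIX ACCGCCCC/3: at [23, 55, 82] ⇒ [26, 58, 85]
  OquIII TCTTTAGC/1: at [4, 33, 43, 95, 104] ⇒ [5, 34, 44, 96, 105]

All cut coordinates (distinct, sorted): [5, 17, 26, 34, 44, 58, 69, 85, 96, 105, 114, 122, 128]

Fragments:
  [0,5): 5 bp
  [5,17): 12 bp
  [17,26): 9 bp
  [26,34): 8 bp
  [34,44): 10 bp
  [44,58): 14 bp
  [58,69): 11 bp
  [69,85): 16 bp
  [85,96): 11 bp
  [96,105): 9 bp
  [105,114): 9 bp
  [114,122): 8 bp
  [122,128): 6 bp
  [128,134): 6 bp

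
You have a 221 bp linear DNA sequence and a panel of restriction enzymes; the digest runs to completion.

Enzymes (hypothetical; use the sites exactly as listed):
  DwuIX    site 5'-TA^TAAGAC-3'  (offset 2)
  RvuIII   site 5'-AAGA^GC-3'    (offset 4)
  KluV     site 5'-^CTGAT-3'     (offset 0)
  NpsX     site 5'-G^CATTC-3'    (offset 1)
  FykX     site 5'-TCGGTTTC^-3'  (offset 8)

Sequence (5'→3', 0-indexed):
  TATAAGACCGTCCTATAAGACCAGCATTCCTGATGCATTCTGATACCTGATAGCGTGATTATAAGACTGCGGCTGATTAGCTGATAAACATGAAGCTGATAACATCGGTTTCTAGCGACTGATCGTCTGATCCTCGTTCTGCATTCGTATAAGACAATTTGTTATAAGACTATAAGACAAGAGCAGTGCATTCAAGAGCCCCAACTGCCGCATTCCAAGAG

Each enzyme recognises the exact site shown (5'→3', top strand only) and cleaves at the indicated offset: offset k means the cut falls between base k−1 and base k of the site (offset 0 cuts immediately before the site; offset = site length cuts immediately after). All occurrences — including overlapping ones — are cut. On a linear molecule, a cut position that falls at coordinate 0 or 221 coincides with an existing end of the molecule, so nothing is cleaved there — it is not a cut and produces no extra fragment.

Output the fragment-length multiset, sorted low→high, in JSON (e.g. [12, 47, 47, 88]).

Per-enzyme occurrences:
  DwuIX TATAAGAC/2: at [0, 13, 59, 147, 162, 170] ⇒ [2, 15, 61, 149, 164, 172]
  RvuIII AAGAGC/4: at [178, 193] ⇒ [182, 197]
  KluV CTGAT/0: at [29, 39, 46, 72, 80, 95, 118, 126] ⇒ [29, 39, 46, 72, 80, 95, 118, 126]
  NpsX GCATTC/1: at [23, 34, 140, 187, 209] ⇒ [24, 35, 141, 188, 210]
  FykX TCGGTTTC/8: at [104] ⇒ [112]

All cut coordinates (distinct, sorted): [2, 15, 24, 29, 35, 39, 46, 61, 72, 80, 95, 112, 118, 126, 141, 149, 164, 172, 182, 188, 197, 210]

Fragment lengths:
  [0,2): 2 bp
  [2,15): 13 bp
  [15,24): 9 bp
  [24,29): 5 bp
  [29,35): 6 bp
  [35,39): 4 bp
  [39,46): 7 bp
  [46,61): 15 bp
  [61,72): 11 bp
  [72,80): 8 bp
  [80,95): 15 bp
  [95,112): 17 bp
  [112,118): 6 bp
  [118,126): 8 bp
  [126,141): 15 bp
  [141,149): 8 bp
  [149,164): 15 bp
  [164,172): 8 bp
  [172,182): 10 bp
  [182,188): 6 bp
  [188,197): 9 bp
  [197,210): 13 bp
  [210,221): 11 bp

[2,4,5,6,6,6,7,8,8,8,8,9,9,10,11,11,13,13,15,15,15,15,17]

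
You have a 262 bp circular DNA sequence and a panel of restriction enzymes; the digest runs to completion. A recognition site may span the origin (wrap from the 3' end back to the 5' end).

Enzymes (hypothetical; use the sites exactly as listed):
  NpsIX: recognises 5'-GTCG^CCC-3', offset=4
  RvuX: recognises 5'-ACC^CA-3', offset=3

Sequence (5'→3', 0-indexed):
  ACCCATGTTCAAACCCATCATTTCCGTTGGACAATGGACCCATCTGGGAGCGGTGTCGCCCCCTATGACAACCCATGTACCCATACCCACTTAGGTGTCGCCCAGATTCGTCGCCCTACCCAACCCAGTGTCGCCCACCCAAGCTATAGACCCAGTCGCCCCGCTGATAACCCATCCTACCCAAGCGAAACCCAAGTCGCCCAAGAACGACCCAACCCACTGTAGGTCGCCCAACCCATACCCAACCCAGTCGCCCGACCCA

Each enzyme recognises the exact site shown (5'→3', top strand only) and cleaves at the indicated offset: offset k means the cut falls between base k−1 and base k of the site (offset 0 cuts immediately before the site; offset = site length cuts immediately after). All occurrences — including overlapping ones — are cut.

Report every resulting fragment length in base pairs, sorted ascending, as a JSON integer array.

Per-enzyme occurrences:
  NpsIX GTCGCCC/4: at [54, 96, 109, 129, 154, 195, 225, 249] ⇒ [58, 100, 113, 133, 158, 199, 229, 253]
  RvuX ACCCA/3: at [0, 12, 37, 70, 78, 84, 117, 122, 136, 149, 169, 178, 189, 209, 214, 233, 239, 244, 257] ⇒ [3, 15, 40, 73, 81, 87, 120, 125, 139, 152, 172, 181, 192, 212, 217, 236, 242, 247, 260]

All cut coordinates (distinct, sorted): [3, 15, 40, 58, 73, 81, 87, 100, 113, 120, 125, 133, 139, 152, 158, 172, 181, 192, 199, 212, 217, 229, 236, 242, 247, 253, 260]

Fragment lengths:
  3→15: 12 bp
  15→40: 25 bp
  40→58: 18 bp
  58→73: 15 bp
  73→81: 8 bp
  81→87: 6 bp
  87→100: 13 bp
  100→113: 13 bp
  113→120: 7 bp
  120→125: 5 bp
  125→133: 8 bp
  133→139: 6 bp
  139→152: 13 bp
  152→158: 6 bp
  158→172: 14 bp
  172→181: 9 bp
  181→192: 11 bp
  192→199: 7 bp
  199→212: 13 bp
  212→217: 5 bp
  217→229: 12 bp
  229→236: 7 bp
  236→242: 6 bp
  242→247: 5 bp
  247→253: 6 bp
  253→260: 7 bp
  260→3 (wrap): 262-260+3 = 5 bp

[5,5,5,5,6,6,6,6,6,7,7,7,7,8,8,9,11,12,12,13,13,13,13,14,15,18,25]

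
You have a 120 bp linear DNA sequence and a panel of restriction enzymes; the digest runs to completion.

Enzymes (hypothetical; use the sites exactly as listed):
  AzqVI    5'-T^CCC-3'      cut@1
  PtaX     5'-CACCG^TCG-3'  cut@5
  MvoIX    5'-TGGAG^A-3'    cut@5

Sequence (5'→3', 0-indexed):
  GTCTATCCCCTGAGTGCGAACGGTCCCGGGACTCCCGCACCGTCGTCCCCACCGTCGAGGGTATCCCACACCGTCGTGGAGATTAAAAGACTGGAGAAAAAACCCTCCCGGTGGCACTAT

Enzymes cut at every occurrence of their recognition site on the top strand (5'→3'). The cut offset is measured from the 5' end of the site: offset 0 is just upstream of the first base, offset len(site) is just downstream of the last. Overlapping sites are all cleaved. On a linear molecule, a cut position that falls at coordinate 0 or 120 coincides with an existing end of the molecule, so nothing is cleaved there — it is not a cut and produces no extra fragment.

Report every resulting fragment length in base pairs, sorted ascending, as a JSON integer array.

Scan for sites:
  AzqVI (TCCC, off=1): starts [5, 23, 32, 45, 63, 105] → cuts [6, 24, 33, 46, 64, 106]
  PtaX (CACCGTCG, off=5): starts [37, 49, 68] → cuts [42, 54, 73]
  MvoIX (TGGAGA, off=5): starts [76, 91] → cuts [81, 96]

All cut coordinates (distinct, sorted): [6, 24, 33, 42, 46, 54, 64, 73, 81, 96, 106]

Fragment lengths:
  [0,6): 6 bp
  [6,24): 18 bp
  [24,33): 9 bp
  [33,42): 9 bp
  [42,46): 4 bp
  [46,54): 8 bp
  [54,64): 10 bp
  [64,73): 9 bp
  [73,81): 8 bp
  [81,96): 15 bp
  [96,106): 10 bp
  [106,120): 14 bp

[4,6,8,8,9,9,9,10,10,14,15,18]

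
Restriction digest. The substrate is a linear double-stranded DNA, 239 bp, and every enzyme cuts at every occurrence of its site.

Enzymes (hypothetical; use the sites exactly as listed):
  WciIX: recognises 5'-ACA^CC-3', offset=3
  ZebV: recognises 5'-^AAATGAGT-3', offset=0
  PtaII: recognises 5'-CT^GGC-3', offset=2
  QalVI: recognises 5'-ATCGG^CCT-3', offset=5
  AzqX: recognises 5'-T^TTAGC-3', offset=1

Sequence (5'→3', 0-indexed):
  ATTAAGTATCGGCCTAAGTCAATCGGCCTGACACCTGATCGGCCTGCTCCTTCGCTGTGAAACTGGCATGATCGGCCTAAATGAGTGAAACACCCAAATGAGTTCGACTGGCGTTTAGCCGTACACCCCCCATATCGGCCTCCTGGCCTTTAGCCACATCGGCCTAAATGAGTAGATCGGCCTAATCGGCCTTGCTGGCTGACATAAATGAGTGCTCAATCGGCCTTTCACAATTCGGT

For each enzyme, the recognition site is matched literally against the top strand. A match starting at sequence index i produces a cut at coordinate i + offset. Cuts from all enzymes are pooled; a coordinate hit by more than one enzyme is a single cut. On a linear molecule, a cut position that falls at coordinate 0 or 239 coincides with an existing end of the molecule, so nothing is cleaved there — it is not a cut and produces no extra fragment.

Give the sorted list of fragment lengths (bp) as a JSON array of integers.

Site scan:
  WciIX (ACACC, off=3): starts [30, 89, 122] → cuts [33, 92, 125]
  ZebV (AAATGAGT, off=0): starts [78, 95, 165, 205] → cuts [78, 95, 165, 205]
  PtaII (CTGGC, off=2): starts [62, 107, 142, 194] → cuts [64, 109, 144, 196]
  QalVI (ATCGGCCT, off=5): starts [7, 21, 37, 70, 133, 157, 175, 184, 218] → cuts [12, 26, 42, 75, 138, 162, 180, 189, 223]
  AzqX (TTTAGC, off=1): starts [113, 148] → cuts [114, 149]

Pooled cuts: [12, 26, 33, 42, 64, 75, 78, 92, 95, 109, 114, 125, 138, 144, 149, 162, 165, 180, 189, 196, 205, 223]

Fragments:
  [0,12): 12 bp
  [12,26): 14 bp
  [26,33): 7 bp
  [33,42): 9 bp
  [42,64): 22 bp
  [64,75): 11 bp
  [75,78): 3 bp
  [78,92): 14 bp
  [92,95): 3 bp
  [95,109): 14 bp
  [109,114): 5 bp
  [114,125): 11 bp
  [125,138): 13 bp
  [138,144): 6 bp
  [144,149): 5 bp
  [149,162): 13 bp
  [162,165): 3 bp
  [165,180): 15 bp
  [180,189): 9 bp
  [189,196): 7 bp
  [196,205): 9 bp
  [205,223): 18 bp
  [223,239): 16 bp

[3,3,3,5,5,6,7,7,9,9,9,11,11,12,13,13,14,14,14,15,16,18,22]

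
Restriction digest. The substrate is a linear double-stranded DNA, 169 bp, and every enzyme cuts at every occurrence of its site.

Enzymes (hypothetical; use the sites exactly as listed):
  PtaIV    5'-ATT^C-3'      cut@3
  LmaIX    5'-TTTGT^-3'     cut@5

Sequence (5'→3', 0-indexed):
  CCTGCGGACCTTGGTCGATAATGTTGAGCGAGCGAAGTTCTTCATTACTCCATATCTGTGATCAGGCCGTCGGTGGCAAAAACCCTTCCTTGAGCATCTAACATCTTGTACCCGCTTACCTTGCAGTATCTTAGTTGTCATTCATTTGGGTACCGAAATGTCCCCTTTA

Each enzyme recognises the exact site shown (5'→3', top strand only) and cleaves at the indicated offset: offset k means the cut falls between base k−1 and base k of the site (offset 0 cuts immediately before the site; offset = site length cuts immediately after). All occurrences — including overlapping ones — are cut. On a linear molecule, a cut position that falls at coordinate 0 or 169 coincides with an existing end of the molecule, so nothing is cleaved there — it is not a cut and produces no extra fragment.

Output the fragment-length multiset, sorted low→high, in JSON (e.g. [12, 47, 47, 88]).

Site scan:
  PtaIV ATTC/3: at [139] ⇒ [142]
  LmaIX (TTTGT, off=5): no sites

Pooled cuts: [142]

Fragments:
  [0,142): 142 bp
  [142,169): 27 bp

[27,142]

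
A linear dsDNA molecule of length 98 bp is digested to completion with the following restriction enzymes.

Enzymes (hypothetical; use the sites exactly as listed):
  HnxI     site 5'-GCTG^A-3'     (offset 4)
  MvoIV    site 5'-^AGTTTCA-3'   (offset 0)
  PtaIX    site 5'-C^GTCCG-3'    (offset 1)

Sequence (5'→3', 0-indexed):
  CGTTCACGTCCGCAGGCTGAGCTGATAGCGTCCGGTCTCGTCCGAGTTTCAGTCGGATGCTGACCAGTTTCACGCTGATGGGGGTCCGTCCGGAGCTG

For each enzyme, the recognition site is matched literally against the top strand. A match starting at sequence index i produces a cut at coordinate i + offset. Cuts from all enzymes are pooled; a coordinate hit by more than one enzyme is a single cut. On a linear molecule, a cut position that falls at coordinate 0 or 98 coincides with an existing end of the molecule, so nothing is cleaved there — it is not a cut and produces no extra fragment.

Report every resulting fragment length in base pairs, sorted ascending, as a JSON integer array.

Scan for sites:
  HnxI (GCTGA, off=4): starts [15, 20, 58, 73] → cuts [19, 24, 62, 77]
  MvoIV (AGTTTCA, off=0): starts [44, 65] → cuts [44, 65]
  PtaIX (CGTCCG, off=1): starts [6, 28, 38, 86] → cuts [7, 29, 39, 87]

Pooled cuts: [7, 19, 24, 29, 39, 44, 62, 65, 77, 87]

Fragments:
  [0,7): 7 bp
  [7,19): 12 bp
  [19,24): 5 bp
  [24,29): 5 bp
  [29,39): 10 bp
  [39,44): 5 bp
  [44,62): 18 bp
  [62,65): 3 bp
  [65,77): 12 bp
  [77,87): 10 bp
  [87,98): 11 bp

[3,5,5,5,7,10,10,11,12,12,18]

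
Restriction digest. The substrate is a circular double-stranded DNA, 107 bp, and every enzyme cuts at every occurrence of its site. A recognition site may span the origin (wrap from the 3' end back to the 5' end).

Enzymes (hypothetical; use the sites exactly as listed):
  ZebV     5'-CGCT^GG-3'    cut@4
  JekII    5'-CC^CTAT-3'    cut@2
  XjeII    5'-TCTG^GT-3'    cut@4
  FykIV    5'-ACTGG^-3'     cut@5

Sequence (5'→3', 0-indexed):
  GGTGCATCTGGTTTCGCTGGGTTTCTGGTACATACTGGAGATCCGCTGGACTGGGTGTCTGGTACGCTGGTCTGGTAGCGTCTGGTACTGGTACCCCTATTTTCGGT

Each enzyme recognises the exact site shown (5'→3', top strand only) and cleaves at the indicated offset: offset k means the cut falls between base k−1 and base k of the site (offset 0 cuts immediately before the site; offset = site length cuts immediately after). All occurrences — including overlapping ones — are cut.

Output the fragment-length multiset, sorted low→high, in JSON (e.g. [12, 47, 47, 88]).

Scan for sites:
  ZebV CGCTGG/4: at [14, 43, 64] ⇒ [18, 47, 68]
  JekII CCCTAT/2: at [94] ⇒ [96]
  XjeII TCTGGT/4: at [6, 23, 57, 70, 80] ⇒ [10, 27, 61, 74, 84]
  FykIV ACTGG/5: at [33, 49, 86] ⇒ [38, 54, 91]

Pooled cuts: [10, 18, 27, 38, 47, 54, 61, 68, 74, 84, 91, 96]

Fragments:
  10→18: 8 bp
  18→27: 9 bp
  27→38: 11 bp
  38→47: 9 bp
  47→54: 7 bp
  54→61: 7 bp
  61→68: 7 bp
  68→74: 6 bp
  74→84: 10 bp
  84→91: 7 bp
  91→96: 5 bp
  96→10 (wrap): 107-96+10 = 21 bp

[5,6,7,7,7,7,8,9,9,10,11,21]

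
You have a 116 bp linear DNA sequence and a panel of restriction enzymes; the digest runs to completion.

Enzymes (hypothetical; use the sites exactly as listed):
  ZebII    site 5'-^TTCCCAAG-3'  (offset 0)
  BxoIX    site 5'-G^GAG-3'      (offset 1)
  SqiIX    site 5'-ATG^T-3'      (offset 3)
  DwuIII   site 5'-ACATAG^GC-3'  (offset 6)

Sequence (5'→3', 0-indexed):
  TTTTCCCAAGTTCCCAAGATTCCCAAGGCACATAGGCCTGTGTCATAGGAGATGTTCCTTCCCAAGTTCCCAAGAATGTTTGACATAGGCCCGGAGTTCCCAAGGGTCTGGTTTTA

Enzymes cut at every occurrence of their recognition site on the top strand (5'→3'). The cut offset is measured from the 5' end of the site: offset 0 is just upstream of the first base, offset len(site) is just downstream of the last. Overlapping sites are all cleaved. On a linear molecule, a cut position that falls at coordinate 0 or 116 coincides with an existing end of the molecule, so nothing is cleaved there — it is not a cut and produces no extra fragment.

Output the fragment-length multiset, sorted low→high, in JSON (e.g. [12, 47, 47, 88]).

Scan for sites:
  ZebII (TTCCCAAG, off=0): starts [2, 10, 19, 58, 66, 96] → cuts [2, 10, 19, 58, 66, 96]
  BxoIX (GGAG, off=1): starts [47, 92] → cuts [48, 93]
  SqiIX (ATGT, off=3): starts [51, 75] → cuts [54, 78]
  DwuIII (ACATAGGC, off=6): starts [29, 82] → cuts [35, 88]

Pooled cuts: [2, 10, 19, 35, 48, 54, 58, 66, 78, 88, 93, 96]

Fragment lengths:
  [0,2): 2 bp
  [2,10): 8 bp
  [10,19): 9 bp
  [19,35): 16 bp
  [35,48): 13 bp
  [48,54): 6 bp
  [54,58): 4 bp
  [58,66): 8 bp
  [66,78): 12 bp
  [78,88): 10 bp
  [88,93): 5 bp
  [93,96): 3 bp
  [96,116): 20 bp

[2,3,4,5,6,8,8,9,10,12,13,16,20]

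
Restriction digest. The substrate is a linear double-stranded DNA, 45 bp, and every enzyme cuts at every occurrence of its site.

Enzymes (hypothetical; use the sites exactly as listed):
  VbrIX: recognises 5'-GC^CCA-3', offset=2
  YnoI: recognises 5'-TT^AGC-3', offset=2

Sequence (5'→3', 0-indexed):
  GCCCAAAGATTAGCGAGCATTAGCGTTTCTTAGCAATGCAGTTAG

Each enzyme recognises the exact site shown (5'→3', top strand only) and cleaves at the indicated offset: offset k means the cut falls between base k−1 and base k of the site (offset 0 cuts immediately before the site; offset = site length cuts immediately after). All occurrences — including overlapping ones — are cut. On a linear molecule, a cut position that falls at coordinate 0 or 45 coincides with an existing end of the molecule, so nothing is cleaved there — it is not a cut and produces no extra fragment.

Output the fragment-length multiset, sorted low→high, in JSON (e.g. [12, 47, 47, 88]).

Per-enzyme occurrences:
  VbrIX (GCCCA, off=2): starts [0] → cuts [2]
  YnoI (TTAGC, off=2): starts [9, 19, 29] → cuts [11, 21, 31]

Pooled cuts: [2, 11, 21, 31]

Fragment lengths:
  [0,2): 2 bp
  [2,11): 9 bp
  [11,21): 10 bp
  [21,31): 10 bp
  [31,45): 14 bp

[2,9,10,10,14]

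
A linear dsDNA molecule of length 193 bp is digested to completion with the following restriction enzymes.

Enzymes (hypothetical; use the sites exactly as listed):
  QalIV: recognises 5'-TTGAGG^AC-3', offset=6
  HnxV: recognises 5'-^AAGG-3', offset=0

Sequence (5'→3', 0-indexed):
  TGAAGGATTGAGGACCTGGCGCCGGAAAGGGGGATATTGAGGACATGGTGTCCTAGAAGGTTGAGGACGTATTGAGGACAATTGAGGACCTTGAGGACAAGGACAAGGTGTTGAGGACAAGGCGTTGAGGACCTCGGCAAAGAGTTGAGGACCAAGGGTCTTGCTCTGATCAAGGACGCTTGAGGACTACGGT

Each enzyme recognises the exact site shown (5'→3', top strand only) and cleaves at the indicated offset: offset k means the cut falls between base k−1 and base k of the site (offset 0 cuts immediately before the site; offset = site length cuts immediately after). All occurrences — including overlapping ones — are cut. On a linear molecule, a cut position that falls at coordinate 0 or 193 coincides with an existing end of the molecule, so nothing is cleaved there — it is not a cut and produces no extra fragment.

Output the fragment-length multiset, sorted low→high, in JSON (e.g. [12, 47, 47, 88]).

[2,2,2,3,6,8,9,10,10,11,11,12,12,13,14,14,16,18,20]

Scan for sites:
  QalIV TTGAGGAC/6: at [7, 36, 60, 71, 81, 90, 110, 124, 144, 179] ⇒ [13, 42, 66, 77, 87, 96, 116, 130, 150, 185]
  HnxV AAGG/0: at [2, 26, 56, 98, 104, 118, 153, 171] ⇒ [2, 26, 56, 98, 104, 118, 153, 171]

Pooled cuts: [2, 13, 26, 42, 56, 66, 77, 87, 96, 98, 104, 116, 118, 130, 150, 153, 171, 185]

Fragment lengths:
  [0,2): 2 bp
  [2,13): 11 bp
  [13,26): 13 bp
  [26,42): 16 bp
  [42,56): 14 bp
  [56,66): 10 bp
  [66,77): 11 bp
  [77,87): 10 bp
  [87,96): 9 bp
  [96,98): 2 bp
  [98,104): 6 bp
  [104,116): 12 bp
  [116,118): 2 bp
  [118,130): 12 bp
  [130,150): 20 bp
  [150,153): 3 bp
  [153,171): 18 bp
  [171,185): 14 bp
  [185,193): 8 bp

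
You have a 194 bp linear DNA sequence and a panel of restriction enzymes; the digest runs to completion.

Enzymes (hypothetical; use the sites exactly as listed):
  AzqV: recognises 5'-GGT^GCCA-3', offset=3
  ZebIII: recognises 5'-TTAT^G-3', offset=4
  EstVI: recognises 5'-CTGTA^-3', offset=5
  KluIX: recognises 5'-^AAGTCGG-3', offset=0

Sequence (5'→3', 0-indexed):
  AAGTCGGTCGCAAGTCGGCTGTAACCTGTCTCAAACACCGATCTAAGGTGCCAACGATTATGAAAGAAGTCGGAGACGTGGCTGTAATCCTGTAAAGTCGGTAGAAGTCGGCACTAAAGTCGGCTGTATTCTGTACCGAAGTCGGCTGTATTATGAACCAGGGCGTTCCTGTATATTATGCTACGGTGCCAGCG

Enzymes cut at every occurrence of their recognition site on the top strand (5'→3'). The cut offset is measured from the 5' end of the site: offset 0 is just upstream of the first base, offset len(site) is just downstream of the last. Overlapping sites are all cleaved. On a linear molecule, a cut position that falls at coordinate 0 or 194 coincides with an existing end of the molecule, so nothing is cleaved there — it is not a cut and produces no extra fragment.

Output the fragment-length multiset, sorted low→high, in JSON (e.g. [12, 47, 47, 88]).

Scan for sites:
  AzqV (GGTGCCA, off=3): starts [46, 184] → cuts [49, 187]
  ZebIII (TTATG, off=4): starts [57, 150, 175] → cuts [61, 154, 179]
  EstVI (CTGTA, off=5): starts [18, 81, 89, 123, 130, 145, 168] → cuts [23, 86, 94, 128, 135, 150, 173]
  KluIX (AAGTCGG, off=0): starts [0, 11, 66, 94, 104, 116, 138] → cuts [11, 66, 94, 104, 116, 138] (position 0 is a terminus of the linear molecule — no cut)

Pooled cuts: [11, 23, 49, 61, 66, 86, 94, 104, 116, 128, 135, 138, 150, 154, 173, 179, 187]

Fragment lengths:
  [0,11): 11 bp
  [11,23): 12 bp
  [23,49): 26 bp
  [49,61): 12 bp
  [61,66): 5 bp
  [66,86): 20 bp
  [86,94): 8 bp
  [94,104): 10 bp
  [104,116): 12 bp
  [116,128): 12 bp
  [128,135): 7 bp
  [135,138): 3 bp
  [138,150): 12 bp
  [150,154): 4 bp
  [154,173): 19 bp
  [173,179): 6 bp
  [179,187): 8 bp
  [187,194): 7 bp

[3,4,5,6,7,7,8,8,10,11,12,12,12,12,12,19,20,26]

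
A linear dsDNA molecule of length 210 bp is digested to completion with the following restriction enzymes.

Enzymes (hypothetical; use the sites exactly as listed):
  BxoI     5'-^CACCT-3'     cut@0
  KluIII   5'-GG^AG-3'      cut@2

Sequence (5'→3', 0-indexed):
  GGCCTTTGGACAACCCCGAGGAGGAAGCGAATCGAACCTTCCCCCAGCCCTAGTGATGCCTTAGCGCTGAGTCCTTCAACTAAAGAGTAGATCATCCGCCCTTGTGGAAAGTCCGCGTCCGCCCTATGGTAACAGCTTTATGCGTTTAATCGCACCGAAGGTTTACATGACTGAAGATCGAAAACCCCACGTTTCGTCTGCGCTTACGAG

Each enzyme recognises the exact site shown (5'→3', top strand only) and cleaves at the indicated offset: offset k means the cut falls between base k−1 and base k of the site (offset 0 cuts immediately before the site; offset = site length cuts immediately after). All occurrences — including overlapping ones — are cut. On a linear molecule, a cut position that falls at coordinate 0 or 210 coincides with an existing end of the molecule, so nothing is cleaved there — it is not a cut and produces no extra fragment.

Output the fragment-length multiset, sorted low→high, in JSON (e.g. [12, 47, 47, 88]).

Scan for sites:
  BxoI (CACCT, off=0): no sites
  KluIII (GGAG, off=2): starts [19] → cuts [21]

Pooled cuts: [21]

Fragment lengths:
  [0,21): 21 bp
  [21,210): 189 bp

[21,189]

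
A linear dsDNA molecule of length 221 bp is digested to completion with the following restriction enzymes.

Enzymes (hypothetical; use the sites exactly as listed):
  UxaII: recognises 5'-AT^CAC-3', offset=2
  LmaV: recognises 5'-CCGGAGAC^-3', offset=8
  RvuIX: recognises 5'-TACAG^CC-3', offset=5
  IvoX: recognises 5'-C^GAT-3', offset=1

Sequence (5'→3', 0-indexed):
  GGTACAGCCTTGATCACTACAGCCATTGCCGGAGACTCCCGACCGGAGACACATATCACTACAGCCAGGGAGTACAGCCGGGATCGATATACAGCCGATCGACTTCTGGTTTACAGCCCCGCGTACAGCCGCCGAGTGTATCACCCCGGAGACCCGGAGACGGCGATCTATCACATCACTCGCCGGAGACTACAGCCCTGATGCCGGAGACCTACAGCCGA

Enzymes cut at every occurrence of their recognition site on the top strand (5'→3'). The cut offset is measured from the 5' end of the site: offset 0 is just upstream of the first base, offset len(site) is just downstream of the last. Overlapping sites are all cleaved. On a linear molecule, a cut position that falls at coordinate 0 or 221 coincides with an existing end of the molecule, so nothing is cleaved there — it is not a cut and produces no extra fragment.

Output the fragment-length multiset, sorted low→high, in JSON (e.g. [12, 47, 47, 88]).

[2,3,4,5,5,6,6,7,7,7,8,8,8,8,9,12,12,13,13,14,14,14,16,20]

Site scan:
  UxaII ATCAC/2: at [12, 54, 139, 169, 174] ⇒ [14, 56, 141, 171, 176]
  LmaV CCGGAGAC/8: at [28, 42, 145, 153, 182, 203] ⇒ [36, 50, 153, 161, 190, 211]
  RvuIX TACAGCC/5: at [2, 17, 59, 72, 89, 111, 123, 190, 212] ⇒ [7, 22, 64, 77, 94, 116, 128, 195, 217]
  IvoX CGAT/1: at [84, 95, 163] ⇒ [85, 96, 164]

Pooled cuts: [7, 14, 22, 36, 50, 56, 64, 77, 85, 94, 96, 116, 128, 141, 153, 161, 164, 171, 176, 190, 195, 211, 217]

Fragments:
  [0,7): 7 bp
  [7,14): 7 bp
  [14,22): 8 bp
  [22,36): 14 bp
  [36,50): 14 bp
  [50,56): 6 bp
  [56,64): 8 bp
  [64,77): 13 bp
  [77,85): 8 bp
  [85,94): 9 bp
  [94,96): 2 bp
  [96,116): 20 bp
  [116,128): 12 bp
  [128,141): 13 bp
  [141,153): 12 bp
  [153,161): 8 bp
  [161,164): 3 bp
  [164,171): 7 bp
  [171,176): 5 bp
  [176,190): 14 bp
  [190,195): 5 bp
  [195,211): 16 bp
  [211,217): 6 bp
  [217,221): 4 bp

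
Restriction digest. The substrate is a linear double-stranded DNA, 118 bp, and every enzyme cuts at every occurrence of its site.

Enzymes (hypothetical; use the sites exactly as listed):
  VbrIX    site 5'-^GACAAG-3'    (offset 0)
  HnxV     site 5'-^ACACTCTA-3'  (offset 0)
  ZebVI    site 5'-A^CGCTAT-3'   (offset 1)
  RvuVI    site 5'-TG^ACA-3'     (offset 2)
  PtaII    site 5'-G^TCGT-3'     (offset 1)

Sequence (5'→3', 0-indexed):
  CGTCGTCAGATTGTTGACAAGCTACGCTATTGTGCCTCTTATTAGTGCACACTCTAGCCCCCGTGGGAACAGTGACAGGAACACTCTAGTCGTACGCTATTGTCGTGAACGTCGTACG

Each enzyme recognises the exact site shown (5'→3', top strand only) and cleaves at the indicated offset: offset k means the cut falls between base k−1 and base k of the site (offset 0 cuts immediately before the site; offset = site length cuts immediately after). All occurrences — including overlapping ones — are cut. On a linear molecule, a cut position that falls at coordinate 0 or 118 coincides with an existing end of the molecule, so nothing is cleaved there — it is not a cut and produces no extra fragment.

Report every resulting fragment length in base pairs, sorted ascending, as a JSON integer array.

[1,2,5,6,7,8,8,9,9,13,24,26]

Site scan:
  VbrIX (GACAAG, off=0): starts [15] → cuts [15]
  HnxV (ACACTCTA, off=0): starts [48, 80] → cuts [48, 80]
  ZebVI (ACGCTAT, off=1): starts [23, 93] → cuts [24, 94]
  RvuVI (TGACA, off=2): starts [14, 72] → cuts [16, 74]
  PtaII (GTCGT, off=1): starts [1, 88, 101, 110] → cuts [2, 89, 102, 111]

Pooled cuts: [2, 15, 16, 24, 48, 74, 80, 89, 94, 102, 111]

Fragment lengths:
  [0,2): 2 bp
  [2,15): 13 bp
  [15,16): 1 bp
  [16,24): 8 bp
  [24,48): 24 bp
  [48,74): 26 bp
  [74,80): 6 bp
  [80,89): 9 bp
  [89,94): 5 bp
  [94,102): 8 bp
  [102,111): 9 bp
  [111,118): 7 bp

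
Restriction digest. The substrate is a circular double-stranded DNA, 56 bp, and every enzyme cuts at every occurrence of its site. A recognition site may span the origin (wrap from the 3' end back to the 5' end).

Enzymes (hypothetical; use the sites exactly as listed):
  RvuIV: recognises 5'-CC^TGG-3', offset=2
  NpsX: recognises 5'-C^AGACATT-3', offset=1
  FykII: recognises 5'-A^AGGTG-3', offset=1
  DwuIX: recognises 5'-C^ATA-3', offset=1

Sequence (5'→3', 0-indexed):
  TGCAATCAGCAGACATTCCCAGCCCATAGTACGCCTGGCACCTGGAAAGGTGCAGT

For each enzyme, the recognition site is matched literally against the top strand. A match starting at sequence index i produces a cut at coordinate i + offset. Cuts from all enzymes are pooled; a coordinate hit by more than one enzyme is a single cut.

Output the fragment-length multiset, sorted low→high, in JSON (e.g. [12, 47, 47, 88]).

[5,7,10,15,19]

Per-enzyme occurrences:
  RvuIV (CCTGG, off=2): starts [33, 40] → cuts [35, 42]
  NpsX (CAGACATT, off=1): starts [9] → cuts [10]
  FykII (AAGGTG, off=1): starts [46] → cuts [47]
  DwuIX (CATA, off=1): starts [24] → cuts [25]

Pooled cuts: [10, 25, 35, 42, 47]

Fragment lengths:
  10→25: 15 bp
  25→35: 10 bp
  35→42: 7 bp
  42→47: 5 bp
  47→10 (wrap): 56-47+10 = 19 bp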